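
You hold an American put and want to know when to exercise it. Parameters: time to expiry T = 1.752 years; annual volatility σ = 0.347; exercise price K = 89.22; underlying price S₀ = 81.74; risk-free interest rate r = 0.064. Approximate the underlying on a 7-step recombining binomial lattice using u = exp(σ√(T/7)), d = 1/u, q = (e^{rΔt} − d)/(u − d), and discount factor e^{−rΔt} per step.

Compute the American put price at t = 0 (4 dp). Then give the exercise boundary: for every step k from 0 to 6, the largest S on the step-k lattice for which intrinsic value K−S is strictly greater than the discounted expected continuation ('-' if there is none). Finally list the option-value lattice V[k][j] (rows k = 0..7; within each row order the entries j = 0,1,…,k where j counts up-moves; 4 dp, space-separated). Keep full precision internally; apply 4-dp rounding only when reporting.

price = 15.3906
boundary = - - 57.7628 48.5574 57.7628 68.7134 57.7628
tree:
15.3906
22.3886 8.9697
31.4572 14.1463 4.1425
40.6626 21.5532 7.2815 1.1737
48.4010 31.4572 12.4585 2.3996 0.0000
54.9062 40.6626 20.5066 4.9059 0.0000 0.0000
60.3747 48.4010 31.4572 10.0302 0.0000 0.0000 0.0000
64.9716 54.9062 40.6626 20.5066 0.0000 0.0000 0.0000 0.0000

params: Δt=0.25029 u=1.18958 d=0.84063 q=0.50298 e^(-rΔt)=0.98411
t_7 payoffs: 64.9716 54.9062 40.6626 20.5066 0.0000 0.0000 0.0000 0.0000
t_6: node(6,0) S=28.8453 payoff=60.3747 vs cont=58.9569 → 60.3747 [stop]  node(6,1) S=40.8190 payoff=48.4010 vs cont=46.9833 → 48.4010 [stop]  node(6,2) S=57.7628 payoff=31.4572 vs cont=30.0394 → 31.4572 [stop]  node(6,3) S=81.7400 payoff=7.4800 vs cont=10.0302 → 10.0302 [wait]  node(6,4) S=115.6700 payoff=0.0000 vs cont=0.0000 → 0.0000 [wait]  node(6,5) S=163.6844 payoff=0.0000 vs cont=0.0000 → 0.0000 [wait]  node(6,6) S=231.6293 payoff=0.0000 vs cont=0.0000 → 0.0000 [wait]  ⇒ S*(6)=57.7628
t_5: node(5,0) S=34.3138 payoff=54.9062 vs cont=53.4884 → 54.9062 [stop]  node(5,1) S=48.5574 payoff=40.6626 vs cont=39.2449 → 40.6626 [stop]  node(5,2) S=68.7134 payoff=20.5066 vs cont=20.3511 → 20.5066 [stop]  node(5,3) S=97.2362 payoff=0.0000 vs cont=4.9059 → 4.9059 [wait]  node(5,4) S=137.5986 payoff=0.0000 vs cont=0.0000 → 0.0000 [wait]  node(5,5) S=194.7154 payoff=0.0000 vs cont=0.0000 → 0.0000 [wait]  ⇒ S*(5)=68.7134
t_4: node(4,0) S=40.8190 payoff=48.4010 vs cont=46.9833 → 48.4010 [stop]  node(4,1) S=57.7628 payoff=31.4572 vs cont=30.0394 → 31.4572 [stop]  node(4,2) S=81.7400 payoff=7.4800 vs cont=12.4585 → 12.4585 [wait]  node(4,3) S=115.6700 payoff=0.0000 vs cont=2.3996 → 2.3996 [wait]  node(4,4) S=163.6844 payoff=0.0000 vs cont=0.0000 → 0.0000 [wait]  ⇒ S*(4)=57.7628
t_3: node(3,0) S=48.5574 payoff=40.6626 vs cont=39.2449 → 40.6626 [stop]  node(3,1) S=68.7134 payoff=20.5066 vs cont=21.5532 → 21.5532 [wait]  node(3,2) S=97.2362 payoff=0.0000 vs cont=7.2815 → 7.2815 [wait]  node(3,3) S=137.5986 payoff=0.0000 vs cont=1.1737 → 1.1737 [wait]  ⇒ S*(3)=48.5574
t_2: node(2,0) S=57.7628 payoff=31.4572 vs cont=30.5575 → 31.4572 [stop]  node(2,1) S=81.7400 payoff=7.4800 vs cont=14.1463 → 14.1463 [wait]  node(2,2) S=115.6700 payoff=0.0000 vs cont=4.1425 → 4.1425 [wait]  ⇒ S*(2)=57.7628
t_1: node(1,0) S=68.7134 payoff=20.5066 vs cont=22.3886 → 22.3886 [wait]  node(1,1) S=97.2362 payoff=0.0000 vs cont=8.9697 → 8.9697 [wait]  ⇒ S*(1)=-
t_0: node(0,0) S=81.7400 payoff=7.4800 vs cont=15.3906 → 15.3906 [wait]  ⇒ S*(0)=-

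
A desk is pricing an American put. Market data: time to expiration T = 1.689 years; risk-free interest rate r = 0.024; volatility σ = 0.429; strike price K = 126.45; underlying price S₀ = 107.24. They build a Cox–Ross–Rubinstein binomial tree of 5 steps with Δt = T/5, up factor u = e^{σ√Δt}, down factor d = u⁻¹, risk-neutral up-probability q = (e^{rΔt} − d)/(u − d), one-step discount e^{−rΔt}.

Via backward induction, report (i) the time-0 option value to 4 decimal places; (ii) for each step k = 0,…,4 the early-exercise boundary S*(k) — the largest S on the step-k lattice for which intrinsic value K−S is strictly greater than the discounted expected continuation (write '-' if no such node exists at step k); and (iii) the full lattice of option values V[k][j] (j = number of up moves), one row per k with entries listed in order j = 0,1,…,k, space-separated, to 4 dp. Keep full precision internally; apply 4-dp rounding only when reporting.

Δt=0.33780  u=1.28317  d=0.77932  q=0.45414  discount=0.99193
step 5 (expiry): payoffs max(K−S,0) = 95.6232 75.6926 42.8760 0.0000 0.0000 0.0000
step 4: (k=4,j=0): S=39.5561, (K−S)⁺=86.8939, hold=85.8729 ⇒ V=86.8939 exercise | (k=4,j=1): S=65.1306, (K−S)⁺=61.3194, hold=60.2984 ⇒ V=61.3194 exercise | (k=4,j=2): S=107.2400, (K−S)⁺=19.2100, hold=23.2152 ⇒ V=23.2152 continue | (k=4,j=3): S=176.5747, (K−S)⁺=0.0000, hold=0.0000 ⇒ V=0.0000 continue | (k=4,j=4): S=290.7367, (K−S)⁺=0.0000, hold=0.0000 ⇒ V=0.0000 continue  boundary S*=65.1306
step 3: (k=3,j=0): S=50.7574, (K−S)⁺=75.6926, hold=74.6716 ⇒ V=75.6926 exercise | (k=3,j=1): S=83.5740, (K−S)⁺=42.8760, hold=43.6593 ⇒ V=43.6593 continue | (k=3,j=2): S=137.6077, (K−S)⁺=0.0000, hold=12.5699 ⇒ V=12.5699 continue | (k=3,j=3): S=226.5761, (K−S)⁺=0.0000, hold=0.0000 ⇒ V=0.0000 continue  boundary S*=50.7574
step 2: (k=2,j=0): S=65.1306, (K−S)⁺=61.3194, hold=60.6512 ⇒ V=61.3194 exercise | (k=2,j=1): S=107.2400, (K−S)⁺=19.2100, hold=29.3018 ⇒ V=29.3018 continue | (k=2,j=2): S=176.5747, (K−S)⁺=0.0000, hold=6.8060 ⇒ V=6.8060 continue  boundary S*=65.1306
step 1: (k=1,j=0): S=83.5740, (K−S)⁺=42.8760, hold=46.4011 ⇒ V=46.4011 continue | (k=1,j=1): S=137.6077, (K−S)⁺=0.0000, hold=18.9314 ⇒ V=18.9314 continue  boundary S*=-
step 0: (k=0,j=0): S=107.2400, (K−S)⁺=19.2100, hold=33.6520 ⇒ V=33.6520 continue  boundary S*=-

price = 33.6520
boundary = - - 65.1306 50.7574 65.1306
tree:
33.6520
46.4011 18.9314
61.3194 29.3018 6.8060
75.6926 43.6593 12.5699 0.0000
86.8939 61.3194 23.2152 0.0000 0.0000
95.6232 75.6926 42.8760 0.0000 0.0000 0.0000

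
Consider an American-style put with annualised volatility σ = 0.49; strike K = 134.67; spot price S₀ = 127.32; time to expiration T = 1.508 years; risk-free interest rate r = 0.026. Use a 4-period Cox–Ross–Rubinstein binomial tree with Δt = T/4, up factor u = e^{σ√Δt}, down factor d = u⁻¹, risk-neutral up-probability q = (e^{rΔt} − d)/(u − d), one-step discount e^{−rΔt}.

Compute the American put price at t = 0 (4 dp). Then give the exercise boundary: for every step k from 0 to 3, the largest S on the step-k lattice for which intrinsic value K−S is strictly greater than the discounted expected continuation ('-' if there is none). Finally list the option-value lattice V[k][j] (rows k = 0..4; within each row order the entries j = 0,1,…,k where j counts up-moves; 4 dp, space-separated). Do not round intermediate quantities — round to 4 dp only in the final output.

price = 31.9599
boundary = - - 69.7544 94.2397
tree:
31.9599
46.4559 14.3333
64.9156 24.1383 2.2483
83.0392 40.4303 4.0651 0.0000
96.4539 64.9156 7.3500 0.0000 0.0000

params: Δt=0.37700 u=1.35102 d=0.74018 q=0.44147 e^(-rΔt)=0.99025
t_4 payoffs: 96.4539 64.9156 7.3500 0.0000 0.0000
t_3: node(3,0) S=51.6308 payoff=83.0392 vs cont=81.7256 → 83.0392 [stop]  node(3,1) S=94.2397 payoff=40.4303 vs cont=39.1167 → 40.4303 [stop]  node(3,2) S=172.0122 payoff=0.0000 vs cont=4.0651 → 4.0651 [wait]  node(3,3) S=313.9672 payoff=0.0000 vs cont=0.0000 → 0.0000 [wait]  ⇒ S*(3)=94.2397
t_2: node(2,0) S=69.7544 payoff=64.9156 vs cont=63.6020 → 64.9156 [stop]  node(2,1) S=127.3200 payoff=7.3500 vs cont=24.1383 → 24.1383 [wait]  node(2,2) S=232.3923 payoff=0.0000 vs cont=2.2483 → 2.2483 [wait]  ⇒ S*(2)=69.7544
t_1: node(1,0) S=94.2397 payoff=40.4303 vs cont=46.4559 → 46.4559 [wait]  node(1,1) S=172.0122 payoff=0.0000 vs cont=14.3333 → 14.3333 [wait]  ⇒ S*(1)=-
t_0: node(0,0) S=127.3200 payoff=7.3500 vs cont=31.9599 → 31.9599 [wait]  ⇒ S*(0)=-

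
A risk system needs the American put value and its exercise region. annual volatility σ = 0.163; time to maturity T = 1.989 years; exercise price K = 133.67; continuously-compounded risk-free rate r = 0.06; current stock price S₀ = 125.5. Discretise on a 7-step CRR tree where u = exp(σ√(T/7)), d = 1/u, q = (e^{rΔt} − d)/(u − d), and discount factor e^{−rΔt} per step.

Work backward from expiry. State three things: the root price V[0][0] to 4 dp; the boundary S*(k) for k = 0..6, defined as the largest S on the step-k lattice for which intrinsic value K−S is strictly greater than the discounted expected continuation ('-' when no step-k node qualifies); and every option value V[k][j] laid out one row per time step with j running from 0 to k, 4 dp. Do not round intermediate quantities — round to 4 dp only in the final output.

price = 10.9610
boundary = - 115.0559 105.4810 115.0559 105.4810 115.0559 125.5000
tree:
10.9610
18.6141 5.6797
28.1890 10.4729 2.3367
36.9670 18.6141 4.8195 0.5870
45.0146 28.1890 9.6656 1.4121 0.0000
52.3925 36.9670 18.6141 3.3966 0.0000 0.0000
59.1563 45.0146 28.1890 8.1700 0.0000 0.0000 0.0000
65.3573 52.3925 36.9670 18.6141 0.0000 0.0000 0.0000 0.0000

params: Δt=0.28414 u=1.09077 d=0.91678 q=0.57712 e^(-rΔt)=0.98310
t_7 payoffs: 65.3573 52.3925 36.9670 18.6141 0.0000 0.0000 0.0000 0.0000
t_6: node(6,0) S=74.5137 payoff=59.1563 vs cont=56.8968 → 59.1563 [stop]  node(6,1) S=88.6554 payoff=45.0146 vs cont=42.7550 → 45.0146 [stop]  node(6,2) S=105.4810 payoff=28.1890 vs cont=25.9294 → 28.1890 [stop]  node(6,3) S=125.5000 payoff=8.1700 vs cont=7.7385 → 8.1700 [stop]  node(6,4) S=149.3183 payoff=0.0000 vs cont=0.0000 → 0.0000 [wait]  node(6,5) S=177.6570 payoff=0.0000 vs cont=0.0000 → 0.0000 [wait]  node(6,6) S=211.3740 payoff=0.0000 vs cont=0.0000 → 0.0000 [wait]  ⇒ S*(6)=125.5000
t_5: node(5,0) S=81.2775 payoff=52.3925 vs cont=50.1329 → 52.3925 [stop]  node(5,1) S=96.7030 payoff=36.9670 vs cont=34.7075 → 36.9670 [stop]  node(5,2) S=115.0559 payoff=18.6141 vs cont=16.3545 → 18.6141 [stop]  node(5,3) S=136.8921 payoff=0.0000 vs cont=3.3966 → 3.3966 [wait]  node(5,4) S=162.8725 payoff=0.0000 vs cont=0.0000 → 0.0000 [wait]  node(5,5) S=193.7836 payoff=0.0000 vs cont=0.0000 → 0.0000 [wait]  ⇒ S*(5)=115.0559
t_4: node(4,0) S=88.6554 payoff=45.0146 vs cont=42.7550 → 45.0146 [stop]  node(4,1) S=105.4810 payoff=28.1890 vs cont=25.9294 → 28.1890 [stop]  node(4,2) S=125.5000 payoff=8.1700 vs cont=9.6656 → 9.6656 [wait]  node(4,3) S=149.3183 payoff=0.0000 vs cont=1.4121 → 1.4121 [wait]  node(4,4) S=177.6570 payoff=0.0000 vs cont=0.0000 → 0.0000 [wait]  ⇒ S*(4)=105.4810
t_3: node(3,0) S=96.7030 payoff=36.9670 vs cont=34.7075 → 36.9670 [stop]  node(3,1) S=115.0559 payoff=18.6141 vs cont=17.2030 → 18.6141 [stop]  node(3,2) S=136.8921 payoff=0.0000 vs cont=4.8195 → 4.8195 [wait]  node(3,3) S=162.8725 payoff=0.0000 vs cont=0.5870 → 0.5870 [wait]  ⇒ S*(3)=115.0559
t_2: node(2,0) S=105.4810 payoff=28.1890 vs cont=25.9294 → 28.1890 [stop]  node(2,1) S=125.5000 payoff=8.1700 vs cont=10.4729 → 10.4729 [wait]  node(2,2) S=149.3183 payoff=0.0000 vs cont=2.3367 → 2.3367 [wait]  ⇒ S*(2)=105.4810
t_1: node(1,0) S=115.0559 payoff=18.6141 vs cont=17.6611 → 18.6141 [stop]  node(1,1) S=136.8921 payoff=0.0000 vs cont=5.6797 → 5.6797 [wait]  ⇒ S*(1)=115.0559
t_0: node(0,0) S=125.5000 payoff=8.1700 vs cont=10.9610 → 10.9610 [wait]  ⇒ S*(0)=-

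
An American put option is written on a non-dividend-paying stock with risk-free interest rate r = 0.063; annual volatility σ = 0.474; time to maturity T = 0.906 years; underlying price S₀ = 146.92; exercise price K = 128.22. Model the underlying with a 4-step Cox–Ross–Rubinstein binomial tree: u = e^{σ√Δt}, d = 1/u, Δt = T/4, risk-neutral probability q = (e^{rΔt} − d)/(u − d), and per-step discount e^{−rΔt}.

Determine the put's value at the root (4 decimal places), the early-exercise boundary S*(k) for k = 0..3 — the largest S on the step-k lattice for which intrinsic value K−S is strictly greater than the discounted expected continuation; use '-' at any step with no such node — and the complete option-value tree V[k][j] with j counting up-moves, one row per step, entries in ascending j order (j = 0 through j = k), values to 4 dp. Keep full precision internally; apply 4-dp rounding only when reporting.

Δt=0.22650  u=1.25306  d=0.79805  q=0.47543  discount=0.98583
step 4 (expiry): payoffs max(K−S,0) = 68.6267 34.6494 0.0000 0.0000 0.0000
step 3: (k=3,j=0): S=74.6738, (K−S)⁺=53.5462, hold=51.7295 ⇒ V=53.5462 exercise | (k=3,j=1): S=117.2493, (K−S)⁺=10.9707, hold=17.9186 ⇒ V=17.9186 continue | (k=3,j=2): S=184.0991, (K−S)⁺=0.0000, hold=0.0000 ⇒ V=0.0000 continue | (k=3,j=3): S=289.0636, (K−S)⁺=0.0000, hold=0.0000 ⇒ V=0.0000 continue  boundary S*=74.6738
step 2: (k=2,j=0): S=93.5706, (K−S)⁺=34.6494, hold=36.0892 ⇒ V=36.0892 continue | (k=2,j=1): S=146.9200, (K−S)⁺=0.0000, hold=9.2664 ⇒ V=9.2664 continue | (k=2,j=2): S=230.6867, (K−S)⁺=0.0000, hold=0.0000 ⇒ V=0.0000 continue  boundary S*=-
step 1: (k=1,j=0): S=117.2493, (K−S)⁺=10.9707, hold=23.0063 ⇒ V=23.0063 continue | (k=1,j=1): S=184.0991, (K−S)⁺=0.0000, hold=4.7921 ⇒ V=4.7921 continue  boundary S*=-
step 0: (k=0,j=0): S=146.9200, (K−S)⁺=0.0000, hold=14.1435 ⇒ V=14.1435 continue  boundary S*=-

price = 14.1435
boundary = - - - 74.6738
tree:
14.1435
23.0063 4.7921
36.0892 9.2664 0.0000
53.5462 17.9186 0.0000 0.0000
68.6267 34.6494 0.0000 0.0000 0.0000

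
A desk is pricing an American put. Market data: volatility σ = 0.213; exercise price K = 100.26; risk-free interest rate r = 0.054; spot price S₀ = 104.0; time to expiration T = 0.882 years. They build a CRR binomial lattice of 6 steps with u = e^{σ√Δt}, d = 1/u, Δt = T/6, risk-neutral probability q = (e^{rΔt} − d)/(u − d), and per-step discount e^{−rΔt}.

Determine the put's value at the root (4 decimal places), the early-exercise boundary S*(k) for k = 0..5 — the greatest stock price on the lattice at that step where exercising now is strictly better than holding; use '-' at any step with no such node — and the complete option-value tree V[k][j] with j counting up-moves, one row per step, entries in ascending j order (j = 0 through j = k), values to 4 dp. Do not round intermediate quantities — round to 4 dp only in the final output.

price = 4.7977
boundary = - - - 81.4016 88.3283 81.4016
tree:
4.7977
7.8758 2.1221
12.4689 3.8942 0.5721
18.8584 6.9527 1.2225 0.0000
25.2419 11.9317 2.6126 0.0000 0.0000
31.1248 18.8584 5.5833 0.0000 0.0000 0.0000
36.5464 25.2419 11.9317 0.0000 0.0000 0.0000 0.0000

Δt=0.14700, u=1.08509, d=0.92158, q=0.52833, disc=e^(-rΔt)=0.99209
k=6 terminal: V=max(K-S,0) → 36.5464 25.2419 11.9317 0.0000 0.0000 0.0000 0.0000
k=5: j=0 S=69.1352 intr=31.1248 cont=30.3321 V=31.1248[EX]; j=1 S=81.4016 intr=18.8584 cont=18.0657 V=18.8584[EX]; j=2 S=95.8443 intr=4.4157 cont=5.5833 V=5.5833[hold]; j=3 S=112.8496 intr=0.0000 cont=0.0000 V=0.0000[hold]; j=4 S=132.8721 intr=0.0000 cont=0.0000 V=0.0000[hold]; j=5 S=156.4471 intr=0.0000 cont=0.0000 V=0.0000[hold]  S*(5)=81.4016
k=4: j=0 S=75.0181 intr=25.2419 cont=24.4492 V=25.2419[EX]; j=1 S=88.3283 intr=11.9317 cont=11.7511 V=11.9317[EX]; j=2 S=104.0000 intr=0.0000 cont=2.6126 V=2.6126[hold]; j=3 S=122.4523 intr=0.0000 cont=0.0000 V=0.0000[hold]; j=4 S=144.1786 intr=0.0000 cont=0.0000 V=0.0000[hold]  S*(4)=88.3283
k=3: j=0 S=81.4016 intr=18.8584 cont=18.0657 V=18.8584[EX]; j=1 S=95.8443 intr=4.4157 cont=6.9527 V=6.9527[hold]; j=2 S=112.8496 intr=0.0000 cont=1.2225 V=1.2225[hold]; j=3 S=132.8721 intr=0.0000 cont=0.0000 V=0.0000[hold]  S*(3)=81.4016
k=2: j=0 S=88.3283 intr=11.9317 cont=12.4689 V=12.4689[hold]; j=1 S=104.0000 intr=0.0000 cont=3.8942 V=3.8942[hold]; j=2 S=122.4523 intr=0.0000 cont=0.5721 V=0.5721[hold]  S*(2)=-
k=1: j=0 S=95.8443 intr=4.4157 cont=7.8758 V=7.8758[hold]; j=1 S=112.8496 intr=0.0000 cont=2.1221 V=2.1221[hold]  S*(1)=-
k=0: j=0 S=104.0000 intr=0.0000 cont=4.7977 V=4.7977[hold]  S*(0)=-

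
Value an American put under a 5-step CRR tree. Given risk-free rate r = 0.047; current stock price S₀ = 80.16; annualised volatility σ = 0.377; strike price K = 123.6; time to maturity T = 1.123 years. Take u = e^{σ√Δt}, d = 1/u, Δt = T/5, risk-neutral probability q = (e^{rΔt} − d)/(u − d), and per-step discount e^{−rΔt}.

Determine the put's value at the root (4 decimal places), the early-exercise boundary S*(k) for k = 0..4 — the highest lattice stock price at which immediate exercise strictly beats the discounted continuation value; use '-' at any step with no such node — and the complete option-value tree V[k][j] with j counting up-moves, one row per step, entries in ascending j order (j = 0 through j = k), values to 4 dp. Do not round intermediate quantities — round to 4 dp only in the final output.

Δt=0.22460  u=1.19562  d=0.83638  q=0.48499  discount=0.98950
step 5 (expiry): payoffs max(K−S,0) = 90.7916 76.6998 56.5555 27.7588 0.0000 0.0000
step 4: (k=4,j=0): S=39.2265, (K−S)⁺=84.3735, hold=83.0756 ⇒ V=84.3735 exercise | (k=4,j=1): S=56.0749, (K−S)⁺=67.5251, hold=66.2272 ⇒ V=67.5251 exercise | (k=4,j=2): S=80.1600, (K−S)⁺=43.4400, hold=42.1421 ⇒ V=43.4400 exercise | (k=4,j=3): S=114.5900, (K−S)⁺=9.0100, hold=14.1459 ⇒ V=14.1459 continue | (k=4,j=4): S=163.8081, (K−S)⁺=0.0000, hold=0.0000 ⇒ V=0.0000 continue  boundary S*=80.1600
step 3: (k=3,j=0): S=46.9002, (K−S)⁺=76.6998, hold=75.4019 ⇒ V=76.6998 exercise | (k=3,j=1): S=67.0445, (K−S)⁺=56.5555, hold=55.2576 ⇒ V=56.5555 exercise | (k=3,j=2): S=95.8412, (K−S)⁺=27.7588, hold=28.9256 ⇒ V=28.9256 continue | (k=3,j=3): S=137.0064, (K−S)⁺=0.0000, hold=7.2088 ⇒ V=7.2088 continue  boundary S*=67.0445
step 2: (k=2,j=0): S=56.0749, (K−S)⁺=67.5251, hold=66.2272 ⇒ V=67.5251 exercise | (k=2,j=1): S=80.1600, (K−S)⁺=43.4400, hold=42.7021 ⇒ V=43.4400 exercise | (k=2,j=2): S=114.5900, (K−S)⁺=9.0100, hold=18.2000 ⇒ V=18.2000 continue  boundary S*=80.1600
step 1: (k=1,j=0): S=67.0445, (K−S)⁺=56.5555, hold=55.2576 ⇒ V=56.5555 exercise | (k=1,j=1): S=95.8412, (K−S)⁺=27.7588, hold=30.8712 ⇒ V=30.8712 continue  boundary S*=67.0445
step 0: (k=0,j=0): S=80.1600, (K−S)⁺=43.4400, hold=43.6357 ⇒ V=43.6357 continue  boundary S*=-

price = 43.6357
boundary = - 67.0445 80.1600 67.0445 80.1600
tree:
43.6357
56.5555 30.8712
67.5251 43.4400 18.2000
76.6998 56.5555 28.9256 7.2088
84.3735 67.5251 43.4400 14.1459 0.0000
90.7916 76.6998 56.5555 27.7588 0.0000 0.0000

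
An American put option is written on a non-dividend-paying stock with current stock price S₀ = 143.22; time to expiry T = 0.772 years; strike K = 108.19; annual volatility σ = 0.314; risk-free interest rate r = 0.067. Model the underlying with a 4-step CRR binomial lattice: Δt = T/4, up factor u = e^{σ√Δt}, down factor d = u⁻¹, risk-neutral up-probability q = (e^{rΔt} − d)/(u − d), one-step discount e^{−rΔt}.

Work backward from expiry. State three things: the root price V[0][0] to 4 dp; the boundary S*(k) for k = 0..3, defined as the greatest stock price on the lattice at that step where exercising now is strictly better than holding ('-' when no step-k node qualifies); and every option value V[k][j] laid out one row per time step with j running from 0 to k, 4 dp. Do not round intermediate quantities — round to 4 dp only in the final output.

Δt=0.19300, u=1.14791, d=0.87115, q=0.51259, disc=e^(-rΔt)=0.98715
k=4 terminal: V=max(K-S,0) → 25.7064 0.0000 0.0000 0.0000 0.0000
k=3: j=0 S=94.6840 intr=13.5060 cont=12.3685 V=13.5060[EX]; j=1 S=124.7655 intr=0.0000 cont=0.0000 V=0.0000[hold]; j=2 S=164.4041 intr=0.0000 cont=0.0000 V=0.0000[hold]; j=3 S=216.6361 intr=0.0000 cont=0.0000 V=0.0000[hold]  S*(3)=94.6840
k=2: j=0 S=108.6890 intr=0.0000 cont=6.4984 V=6.4984[hold]; j=1 S=143.2200 intr=0.0000 cont=0.0000 V=0.0000[hold]; j=2 S=188.7217 intr=0.0000 cont=0.0000 V=0.0000[hold]  S*(2)=-
k=1: j=0 S=124.7655 intr=0.0000 cont=3.1267 V=3.1267[hold]; j=1 S=164.4041 intr=0.0000 cont=0.0000 V=0.0000[hold]  S*(1)=-
k=0: j=0 S=143.2200 intr=0.0000 cont=1.5044 V=1.5044[hold]  S*(0)=-

price = 1.5044
boundary = - - - 94.6840
tree:
1.5044
3.1267 0.0000
6.4984 0.0000 0.0000
13.5060 0.0000 0.0000 0.0000
25.7064 0.0000 0.0000 0.0000 0.0000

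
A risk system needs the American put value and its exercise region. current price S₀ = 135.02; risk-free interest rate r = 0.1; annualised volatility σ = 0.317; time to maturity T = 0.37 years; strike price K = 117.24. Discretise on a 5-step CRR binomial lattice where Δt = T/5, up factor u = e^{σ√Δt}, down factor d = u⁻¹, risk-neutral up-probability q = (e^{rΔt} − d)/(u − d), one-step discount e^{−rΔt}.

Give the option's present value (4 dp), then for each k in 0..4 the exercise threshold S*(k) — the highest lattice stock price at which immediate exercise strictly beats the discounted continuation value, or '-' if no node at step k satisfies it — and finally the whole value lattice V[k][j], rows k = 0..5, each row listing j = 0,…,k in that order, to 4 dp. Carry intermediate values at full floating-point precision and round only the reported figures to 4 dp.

price = 2.4701
boundary = - - - - 95.6303
tree:
2.4701
4.4791 0.6617
7.9117 1.3930 0.0000
13.4604 2.9325 0.0000 0.0000
21.6097 6.1737 0.0000 0.0000 0.0000
29.5107 12.9972 0.0000 0.0000 0.0000 0.0000

Δt=0.07400, u=1.09006, d=0.91738, q=0.52147, disc=e^(-rΔt)=0.99263
k=5 terminal: V=max(K-S,0) → 29.5107 12.9972 0.0000 0.0000 0.0000 0.0000
k=4: j=0 S=95.6303 intr=21.6097 cont=20.7453 V=21.6097[EX]; j=1 S=113.6310 intr=3.6090 cont=6.1737 V=6.1737[hold]; j=2 S=135.0200 intr=0.0000 cont=0.0000 V=0.0000[hold]; j=3 S=160.4351 intr=0.0000 cont=0.0000 V=0.0000[hold]; j=4 S=190.6342 intr=0.0000 cont=0.0000 V=0.0000[hold]  S*(4)=95.6303
k=3: j=0 S=104.2428 intr=12.9972 cont=13.4604 V=13.4604[hold]; j=1 S=123.8647 intr=0.0000 cont=2.9325 V=2.9325[hold]; j=2 S=147.1800 intr=0.0000 cont=0.0000 V=0.0000[hold]; j=3 S=174.8840 intr=0.0000 cont=0.0000 V=0.0000[hold]  S*(3)=-
k=2: j=0 S=113.6310 intr=3.6090 cont=7.9117 V=7.9117[hold]; j=1 S=135.0200 intr=0.0000 cont=1.3930 V=1.3930[hold]; j=2 S=160.4351 intr=0.0000 cont=0.0000 V=0.0000[hold]  S*(2)=-
k=1: j=0 S=123.8647 intr=0.0000 cont=4.4791 V=4.4791[hold]; j=1 S=147.1800 intr=0.0000 cont=0.6617 V=0.6617[hold]  S*(1)=-
k=0: j=0 S=135.0200 intr=0.0000 cont=2.4701 V=2.4701[hold]  S*(0)=-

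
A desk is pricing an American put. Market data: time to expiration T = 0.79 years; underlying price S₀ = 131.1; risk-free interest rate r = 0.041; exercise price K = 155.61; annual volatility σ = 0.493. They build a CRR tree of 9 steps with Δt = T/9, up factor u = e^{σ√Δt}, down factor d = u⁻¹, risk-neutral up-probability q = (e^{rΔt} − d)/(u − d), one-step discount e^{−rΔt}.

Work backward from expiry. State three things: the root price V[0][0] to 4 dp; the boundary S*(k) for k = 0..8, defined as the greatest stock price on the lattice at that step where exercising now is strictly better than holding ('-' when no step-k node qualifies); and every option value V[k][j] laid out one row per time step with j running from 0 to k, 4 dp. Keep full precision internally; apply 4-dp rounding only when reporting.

params: Δt=0.08778 u=1.15727 d=0.86410 q=0.47585 e^(-rΔt)=0.99641
t_9 payoffs: 120.3977 108.4511 92.4515 71.0237 42.3260 3.8921 0.0000 0.0000 0.0000 0.0000
t_8: node(8,0) S=40.7501 payoff=114.8599 vs cont=114.3009 → 114.8599 [stop]  node(8,1) S=54.5755 payoff=101.0345 vs cont=100.4755 → 101.0345 [stop]  node(8,2) S=73.0913 payoff=82.5187 vs cont=81.9597 → 82.5187 [stop]  node(8,3) S=97.8891 payoff=57.7209 vs cont=57.1619 → 57.7209 [stop]  node(8,4) S=131.1000 payoff=24.5100 vs cont=23.9510 → 24.5100 [stop]  node(8,5) S=175.5784 payoff=0.0000 vs cont=2.0327 → 2.0327 [wait]  node(8,6) S=235.1470 payoff=0.0000 vs cont=0.0000 → 0.0000 [wait]  node(8,7) S=314.9256 payoff=0.0000 vs cont=0.0000 → 0.0000 [wait]  node(8,8) S=421.7707 payoff=0.0000 vs cont=0.0000 → 0.0000 [wait]  ⇒ S*(8)=131.1000
t_7: node(7,0) S=47.1589 payoff=108.4511 vs cont=107.8921 → 108.4511 [stop]  node(7,1) S=63.1585 payoff=92.4515 vs cont=91.8925 → 92.4515 [stop]  node(7,2) S=84.5863 payoff=71.0237 vs cont=70.4647 → 71.0237 [stop]  node(7,3) S=113.2840 payoff=42.3260 vs cont=41.7670 → 42.3260 [stop]  node(7,4) S=151.7179 payoff=3.8921 vs cont=13.7646 → 13.7646 [wait]  node(7,5) S=203.1914 payoff=0.0000 vs cont=1.0616 → 1.0616 [wait]  node(7,6) S=272.1283 payoff=0.0000 vs cont=0.0000 → 0.0000 [wait]  node(7,7) S=364.4535 payoff=0.0000 vs cont=0.0000 → 0.0000 [wait]  ⇒ S*(7)=113.2840
t_6: node(6,0) S=54.5755 payoff=101.0345 vs cont=100.4755 → 101.0345 [stop]  node(6,1) S=73.0913 payoff=82.5187 vs cont=81.9597 → 82.5187 [stop]  node(6,2) S=97.8891 payoff=57.7209 vs cont=57.1619 → 57.7209 [stop]  node(6,3) S=131.1000 payoff=24.5100 vs cont=28.6319 → 28.6319 [wait]  node(6,4) S=175.5784 payoff=0.0000 vs cont=7.6922 → 7.6922 [wait]  node(6,5) S=235.1470 payoff=0.0000 vs cont=0.5545 → 0.5545 [wait]  node(6,6) S=314.9256 payoff=0.0000 vs cont=0.0000 → 0.0000 [wait]  ⇒ S*(6)=97.8891
t_5: node(5,0) S=63.1585 payoff=92.4515 vs cont=91.8925 → 92.4515 [stop]  node(5,1) S=84.5863 payoff=71.0237 vs cont=70.4647 → 71.0237 [stop]  node(5,2) S=113.2840 payoff=42.3260 vs cont=43.7214 → 43.7214 [wait]  node(5,3) S=151.7179 payoff=3.8921 vs cont=18.6008 → 18.6008 [wait]  node(5,4) S=203.1914 payoff=0.0000 vs cont=4.2803 → 4.2803 [wait]  node(5,5) S=272.1283 payoff=0.0000 vs cont=0.2896 → 0.2896 [wait]  ⇒ S*(5)=84.5863
t_4: node(4,0) S=73.0913 payoff=82.5187 vs cont=81.9597 → 82.5187 [stop]  node(4,1) S=97.8891 payoff=57.7209 vs cont=57.8235 → 57.8235 [wait]  node(4,2) S=131.1000 payoff=24.5100 vs cont=31.6537 → 31.6537 [wait]  node(4,3) S=175.5784 payoff=0.0000 vs cont=11.7441 → 11.7441 [wait]  node(4,4) S=235.1470 payoff=0.0000 vs cont=2.3728 → 2.3728 [wait]  ⇒ S*(4)=73.0913
t_3: node(3,0) S=84.5863 payoff=71.0237 vs cont=70.5133 → 71.0237 [stop]  node(3,1) S=113.2840 payoff=42.3260 vs cont=45.2077 → 45.2077 [wait]  node(3,2) S=151.7179 payoff=3.8921 vs cont=22.1001 → 22.1001 [wait]  node(3,3) S=203.1914 payoff=0.0000 vs cont=7.2586 → 7.2586 [wait]  ⇒ S*(3)=84.5863
t_2: node(2,0) S=97.8891 payoff=57.7209 vs cont=58.5282 → 58.5282 [wait]  node(2,1) S=131.1000 payoff=24.5100 vs cont=34.0891 → 34.0891 [wait]  node(2,2) S=175.5784 payoff=0.0000 vs cont=14.9838 → 14.9838 [wait]  ⇒ S*(2)=-
t_1: node(1,0) S=113.2840 payoff=42.3260 vs cont=46.7304 → 46.7304 [wait]  node(1,1) S=151.7179 payoff=3.8921 vs cont=24.9081 → 24.9081 [wait]  ⇒ S*(1)=-
t_0: node(0,0) S=131.1000 payoff=24.5100 vs cont=36.2157 → 36.2157 [wait]  ⇒ S*(0)=-

price = 36.2157
boundary = - - - 84.5863 73.0913 84.5863 97.8891 113.2840 131.1000
tree:
36.2157
46.7304 24.9081
58.5282 34.0891 14.9838
71.0237 45.2077 22.1001 7.2586
82.5187 57.8235 31.6537 11.7441 2.3728
92.4515 71.0237 43.7214 18.6008 4.2803 0.2896
101.0345 82.5187 57.7209 28.6319 7.6922 0.5545 0.0000
108.4511 92.4515 71.0237 42.3260 13.7646 1.0616 0.0000 0.0000
114.8599 101.0345 82.5187 57.7209 24.5100 2.0327 0.0000 0.0000 0.0000
120.3977 108.4511 92.4515 71.0237 42.3260 3.8921 0.0000 0.0000 0.0000 0.0000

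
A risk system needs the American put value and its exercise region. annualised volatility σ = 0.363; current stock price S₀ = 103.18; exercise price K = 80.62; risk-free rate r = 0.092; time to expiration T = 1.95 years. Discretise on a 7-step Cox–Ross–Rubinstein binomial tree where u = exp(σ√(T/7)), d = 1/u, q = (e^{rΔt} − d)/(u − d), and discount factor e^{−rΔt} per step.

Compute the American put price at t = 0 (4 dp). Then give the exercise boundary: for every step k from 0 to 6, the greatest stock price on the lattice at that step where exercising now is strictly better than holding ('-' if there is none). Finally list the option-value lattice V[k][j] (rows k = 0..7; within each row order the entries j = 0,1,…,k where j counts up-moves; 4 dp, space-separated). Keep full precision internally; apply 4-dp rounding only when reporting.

price = 5.1337
boundary = - - - 58.0731 47.9477 58.0731 47.9477
tree:
5.1337
8.6787 2.1123
14.2490 3.9620 0.5076
22.5469 7.2886 1.0840 0.0000
32.6723 13.0616 2.3150 0.0000 0.0000
41.0322 22.5469 4.9438 0.0000 0.0000 0.0000
47.9346 32.6723 10.5578 0.0000 0.0000 0.0000 0.0000
53.6334 41.0322 22.5469 0.0000 0.0000 0.0000 0.0000 0.0000

Δt=0.27857, u=1.21117, d=0.82564, q=0.51958, disc=e^(-rΔt)=0.97470
k=7 terminal: V=max(K-S,0) → 53.6334 41.0322 22.5469 0.0000 0.0000 0.0000 0.0000 0.0000
k=6: j=0 S=32.6854 intr=47.9346 cont=45.8946 V=47.9346[EX]; j=1 S=47.9477 intr=32.6723 cont=30.6324 V=32.6723[EX]; j=2 S=70.3367 intr=10.2833 cont=10.5578 V=10.5578[hold]; j=3 S=103.1800 intr=0.0000 cont=0.0000 V=0.0000[hold]; j=4 S=151.3594 intr=0.0000 cont=0.0000 V=0.0000[hold]; j=5 S=222.0358 intr=0.0000 cont=0.0000 V=0.0000[hold]; j=6 S=325.7143 intr=0.0000 cont=0.0000 V=0.0000[hold]  S*(6)=47.9477
k=5: j=0 S=39.5878 intr=41.0322 cont=38.9923 V=41.0322[EX]; j=1 S=58.0731 intr=22.5469 cont=20.6460 V=22.5469[EX]; j=2 S=85.1900 intr=0.0000 cont=4.9438 V=4.9438[hold]; j=3 S=124.9690 intr=0.0000 cont=0.0000 V=0.0000[hold]; j=4 S=183.3227 intr=0.0000 cont=0.0000 V=0.0000[hold]; j=5 S=268.9242 intr=0.0000 cont=0.0000 V=0.0000[hold]  S*(5)=58.0731
k=4: j=0 S=47.9477 intr=32.6723 cont=30.6324 V=32.6723[EX]; j=1 S=70.3367 intr=10.2833 cont=13.0616 V=13.0616[hold]; j=2 S=103.1800 intr=0.0000 cont=2.3150 V=2.3150[hold]; j=3 S=151.3594 intr=0.0000 cont=0.0000 V=0.0000[hold]; j=4 S=222.0358 intr=0.0000 cont=0.0000 V=0.0000[hold]  S*(4)=47.9477
k=3: j=0 S=58.0731 intr=22.5469 cont=21.9140 V=22.5469[EX]; j=1 S=85.1900 intr=0.0000 cont=7.2886 V=7.2886[hold]; j=2 S=124.9690 intr=0.0000 cont=1.0840 V=1.0840[hold]; j=3 S=183.3227 intr=0.0000 cont=0.0000 V=0.0000[hold]  S*(3)=58.0731
k=2: j=0 S=70.3367 intr=10.2833 cont=14.2490 V=14.2490[hold]; j=1 S=103.1800 intr=0.0000 cont=3.9620 V=3.9620[hold]; j=2 S=151.3594 intr=0.0000 cont=0.5076 V=0.5076[hold]  S*(2)=-
k=1: j=0 S=85.1900 intr=0.0000 cont=8.6787 V=8.6787[hold]; j=1 S=124.9690 intr=0.0000 cont=2.1123 V=2.1123[hold]  S*(1)=-
k=0: j=0 S=103.1800 intr=0.0000 cont=5.1337 V=5.1337[hold]  S*(0)=-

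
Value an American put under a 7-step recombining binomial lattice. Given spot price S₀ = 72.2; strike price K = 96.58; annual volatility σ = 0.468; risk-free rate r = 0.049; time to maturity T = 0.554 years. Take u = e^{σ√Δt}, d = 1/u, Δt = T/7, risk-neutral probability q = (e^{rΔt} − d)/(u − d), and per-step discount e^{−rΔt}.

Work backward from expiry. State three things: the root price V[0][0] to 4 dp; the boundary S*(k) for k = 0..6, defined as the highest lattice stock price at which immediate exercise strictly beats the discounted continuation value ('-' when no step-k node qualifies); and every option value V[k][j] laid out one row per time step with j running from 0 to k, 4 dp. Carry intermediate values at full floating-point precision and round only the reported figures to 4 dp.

price = 26.4646
boundary = - - 55.4855 63.2934 55.4855 63.2934 72.2000
tree:
26.4646
33.5400 19.0694
41.0945 25.6867 12.1073
47.9392 33.2866 17.7212 6.1680
53.9396 41.0945 24.9117 10.1317 1.9554
59.1997 47.9392 33.2866 16.1066 3.7883 0.0000
63.8110 53.9396 41.0945 24.3800 7.3397 0.0000 0.0000
67.8534 59.1997 47.9392 33.2866 14.2200 0.0000 0.0000 0.0000

Δt=0.07914, u=1.14072, d=0.87664, q=0.48185, disc=e^(-rΔt)=0.99613
k=7 terminal: V=max(K-S,0) → 67.8534 59.1997 47.9392 33.2866 14.2200 0.0000 0.0000 0.0000
k=6: j=0 S=32.7690 intr=63.8110 cont=63.4372 V=63.8110[EX]; j=1 S=42.6404 intr=53.9396 cont=53.5658 V=53.9396[EX]; j=2 S=55.4855 intr=41.0945 cont=40.7207 V=41.0945[EX]; j=3 S=72.2000 intr=24.3800 cont=24.0062 V=24.3800[EX]; j=4 S=93.9496 intr=2.6304 cont=7.3397 V=7.3397[hold]; j=5 S=122.2511 intr=0.0000 cont=0.0000 V=0.0000[hold]; j=6 S=159.0782 intr=0.0000 cont=0.0000 V=0.0000[hold]  S*(6)=72.2000
k=5: j=0 S=37.3803 intr=59.1997 cont=58.8259 V=59.1997[EX]; j=1 S=48.6408 intr=47.9392 cont=47.5654 V=47.9392[EX]; j=2 S=63.2934 intr=33.2866 cont=32.9128 V=33.2866[EX]; j=3 S=82.3600 intr=14.2200 cont=16.1066 V=16.1066[hold]; j=4 S=107.1702 intr=0.0000 cont=3.7883 V=3.7883[hold]; j=5 S=139.4543 intr=0.0000 cont=0.0000 V=0.0000[hold]  S*(5)=63.2934
k=4: j=0 S=42.6404 intr=53.9396 cont=53.5658 V=53.9396[EX]; j=1 S=55.4855 intr=41.0945 cont=40.7207 V=41.0945[EX]; j=2 S=72.2000 intr=24.3800 cont=24.9117 V=24.9117[hold]; j=3 S=93.9496 intr=2.6304 cont=10.1317 V=10.1317[hold]; j=4 S=122.2511 intr=0.0000 cont=1.9554 V=1.9554[hold]  S*(4)=55.4855
k=3: j=0 S=48.6408 intr=47.9392 cont=47.5654 V=47.9392[EX]; j=1 S=63.2934 intr=33.2866 cont=33.1680 V=33.2866[EX]; j=2 S=82.3600 intr=14.2200 cont=17.7212 V=17.7212[hold]; j=3 S=107.1702 intr=0.0000 cont=6.1680 V=6.1680[hold]  S*(3)=63.2934
k=2: j=0 S=55.4855 intr=41.0945 cont=40.7207 V=41.0945[EX]; j=1 S=72.2000 intr=24.3800 cont=25.6867 V=25.6867[hold]; j=2 S=93.9496 intr=2.6304 cont=12.1073 V=12.1073[hold]  S*(2)=55.4855
k=1: j=0 S=63.2934 intr=33.2866 cont=33.5400 V=33.5400[hold]; j=1 S=82.3600 intr=14.2200 cont=19.0694 V=19.0694[hold]  S*(1)=-
k=0: j=0 S=72.2000 intr=24.3800 cont=26.4646 V=26.4646[hold]  S*(0)=-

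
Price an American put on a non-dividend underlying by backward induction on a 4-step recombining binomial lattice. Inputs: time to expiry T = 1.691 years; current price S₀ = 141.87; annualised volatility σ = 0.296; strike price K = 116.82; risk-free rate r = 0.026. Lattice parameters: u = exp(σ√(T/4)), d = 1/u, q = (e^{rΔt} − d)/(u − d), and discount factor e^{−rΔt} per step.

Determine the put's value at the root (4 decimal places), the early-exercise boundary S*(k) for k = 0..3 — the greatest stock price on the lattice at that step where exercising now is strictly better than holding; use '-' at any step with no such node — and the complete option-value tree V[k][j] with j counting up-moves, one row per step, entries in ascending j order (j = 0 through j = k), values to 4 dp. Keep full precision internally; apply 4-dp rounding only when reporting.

price = 8.9619
boundary = - - - 79.6419
tree:
8.9619
14.9003 2.7494
24.0516 5.3517 0.0000
37.1781 10.4169 0.0000 0.0000
51.1210 20.2761 0.0000 0.0000 0.0000

params: Δt=0.42275 u=1.21222 d=0.82493 q=0.48057 e^(-rΔt)=0.98907
t_4 payoffs: 51.1210 20.2761 0.0000 0.0000 0.0000
t_3: node(3,0) S=79.6419 payoff=37.1781 vs cont=35.9011 → 37.1781 [stop]  node(3,1) S=117.0328 payoff=0.0000 vs cont=10.4169 → 10.4169 [wait]  node(3,2) S=171.9783 payoff=0.0000 vs cont=0.0000 → 0.0000 [wait]  node(3,3) S=252.7199 payoff=0.0000 vs cont=0.0000 → 0.0000 [wait]  ⇒ S*(3)=79.6419
t_2: node(2,0) S=96.5439 payoff=20.2761 vs cont=24.0516 → 24.0516 [wait]  node(2,1) S=141.8700 payoff=0.0000 vs cont=5.3517 → 5.3517 [wait]  node(2,2) S=208.4762 payoff=0.0000 vs cont=0.0000 → 0.0000 [wait]  ⇒ S*(2)=-
t_1: node(1,0) S=117.0328 payoff=0.0000 vs cont=14.9003 → 14.9003 [wait]  node(1,1) S=171.9783 payoff=0.0000 vs cont=2.7494 → 2.7494 [wait]  ⇒ S*(1)=-
t_0: node(0,0) S=141.8700 payoff=0.0000 vs cont=8.9619 → 8.9619 [wait]  ⇒ S*(0)=-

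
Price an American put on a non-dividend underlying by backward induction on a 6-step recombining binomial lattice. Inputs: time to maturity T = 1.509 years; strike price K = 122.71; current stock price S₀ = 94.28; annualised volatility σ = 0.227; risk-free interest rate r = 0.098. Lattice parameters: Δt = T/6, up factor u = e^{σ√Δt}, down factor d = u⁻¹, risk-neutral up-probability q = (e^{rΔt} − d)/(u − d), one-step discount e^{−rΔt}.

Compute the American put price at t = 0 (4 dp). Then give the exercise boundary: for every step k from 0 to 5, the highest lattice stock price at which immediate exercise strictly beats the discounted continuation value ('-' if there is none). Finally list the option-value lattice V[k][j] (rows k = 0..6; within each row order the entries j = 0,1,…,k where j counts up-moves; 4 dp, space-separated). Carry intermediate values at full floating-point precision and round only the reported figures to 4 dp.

params: Δt=0.25150 u=1.12057 d=0.89240 q=0.58093 e^(-rΔt)=0.97565
t_6 payoffs: 75.0911 62.9158 47.6274 28.4300 4.3242 0.0000 0.0000
t_5: node(5,0) S=53.3604 payoff=69.3496 vs cont=66.3621 → 69.3496 [stop]  node(5,1) S=67.0038 payoff=55.7062 vs cont=52.7187 → 55.7062 [stop]  node(5,2) S=84.1355 payoff=38.5745 vs cont=35.5870 → 38.5745 [stop]  node(5,3) S=105.6476 payoff=17.0624 vs cont=14.0749 → 17.0624 [stop]  node(5,4) S=132.6599 payoff=0.0000 vs cont=1.7680 → 1.7680 [wait]  node(5,5) S=166.5789 payoff=0.0000 vs cont=0.0000 → 0.0000 [wait]  ⇒ S*(5)=105.6476
t_4: node(4,0) S=59.7942 payoff=62.9158 vs cont=59.9283 → 62.9158 [stop]  node(4,1) S=75.0826 payoff=47.6274 vs cont=44.6399 → 47.6274 [stop]  node(4,2) S=94.2800 payoff=28.4300 vs cont=25.4425 → 28.4300 [stop]  node(4,3) S=118.3858 payoff=4.3242 vs cont=7.9783 → 7.9783 [wait]  node(4,4) S=148.6551 payoff=0.0000 vs cont=0.7229 → 0.7229 [wait]  ⇒ S*(4)=94.2800
t_3: node(3,0) S=67.0038 payoff=55.7062 vs cont=52.7187 → 55.7062 [stop]  node(3,1) S=84.1355 payoff=38.5745 vs cont=35.5870 → 38.5745 [stop]  node(3,2) S=105.6476 payoff=17.0624 vs cont=16.1461 → 17.0624 [stop]  node(3,3) S=132.6599 payoff=0.0000 vs cont=3.6718 → 3.6718 [wait]  ⇒ S*(3)=105.6476
t_2: node(2,0) S=75.0826 payoff=47.6274 vs cont=44.6399 → 47.6274 [stop]  node(2,1) S=94.2800 payoff=28.4300 vs cont=25.4425 → 28.4300 [stop]  node(2,2) S=118.3858 payoff=4.3242 vs cont=9.0573 → 9.0573 [wait]  ⇒ S*(2)=94.2800
t_1: node(1,0) S=84.1355 payoff=38.5745 vs cont=35.5870 → 38.5745 [stop]  node(1,1) S=105.6476 payoff=17.0624 vs cont=16.7576 → 17.0624 [stop]  ⇒ S*(1)=105.6476
t_0: node(0,0) S=94.2800 payoff=28.4300 vs cont=25.4425 → 28.4300 [stop]  ⇒ S*(0)=94.2800

price = 28.4300
boundary = 94.2800 105.6476 94.2800 105.6476 94.2800 105.6476
tree:
28.4300
38.5745 17.0624
47.6274 28.4300 9.0573
55.7062 38.5745 17.0624 3.6718
62.9158 47.6274 28.4300 7.9783 0.7229
69.3496 55.7062 38.5745 17.0624 1.7680 0.0000
75.0911 62.9158 47.6274 28.4300 4.3242 0.0000 0.0000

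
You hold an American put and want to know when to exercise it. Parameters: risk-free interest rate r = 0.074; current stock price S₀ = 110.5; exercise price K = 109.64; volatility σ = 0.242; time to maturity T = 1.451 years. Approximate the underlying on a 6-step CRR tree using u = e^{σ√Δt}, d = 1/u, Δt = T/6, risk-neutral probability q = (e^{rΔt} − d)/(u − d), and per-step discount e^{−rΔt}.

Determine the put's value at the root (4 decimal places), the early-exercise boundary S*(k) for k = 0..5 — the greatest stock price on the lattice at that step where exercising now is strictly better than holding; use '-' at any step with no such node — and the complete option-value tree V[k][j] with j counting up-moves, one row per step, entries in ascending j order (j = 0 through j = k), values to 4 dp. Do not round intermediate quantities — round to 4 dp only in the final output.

price = 8.1008
boundary = - - 87.0951 77.3232 87.0951 98.1021
tree:
8.1008
13.7793 3.6464
22.5449 6.9455 1.0235
32.3168 12.8141 2.2949 0.0000
40.9924 22.5449 5.1457 0.0000 0.0000
48.6945 32.3168 11.5379 0.0000 0.0000 0.0000
55.5325 40.9924 22.5449 0.0000 0.0000 0.0000 0.0000

Δt=0.24183, u=1.12638, d=0.88780, q=0.54597, disc=e^(-rΔt)=0.98226
k=6 terminal: V=max(K-S,0) → 55.5325 40.9924 22.5449 0.0000 0.0000 0.0000 0.0000
k=5: j=0 S=60.9455 intr=48.6945 cont=46.7499 V=48.6945[EX]; j=1 S=77.3232 intr=32.3168 cont=30.3722 V=32.3168[EX]; j=2 S=98.1021 intr=11.5379 cont=10.0545 V=11.5379[EX]; j=3 S=124.4648 intr=0.0000 cont=0.0000 V=0.0000[hold]; j=4 S=157.9119 intr=0.0000 cont=0.0000 V=0.0000[hold]; j=5 S=200.3472 intr=0.0000 cont=0.0000 V=0.0000[hold]  S*(5)=98.1021
k=4: j=0 S=68.6476 intr=40.9924 cont=39.0477 V=40.9924[EX]; j=1 S=87.0951 intr=22.5449 cont=20.6002 V=22.5449[EX]; j=2 S=110.5000 intr=0.0000 cont=5.1457 V=5.1457[hold]; j=3 S=140.1944 intr=0.0000 cont=0.0000 V=0.0000[hold]; j=4 S=177.8685 intr=0.0000 cont=0.0000 V=0.0000[hold]  S*(4)=87.0951
k=3: j=0 S=77.3232 intr=32.3168 cont=30.3722 V=32.3168[EX]; j=1 S=98.1021 intr=11.5379 cont=12.8141 V=12.8141[hold]; j=2 S=124.4648 intr=0.0000 cont=2.2949 V=2.2949[hold]; j=3 S=157.9119 intr=0.0000 cont=0.0000 V=0.0000[hold]  S*(3)=77.3232
k=2: j=0 S=87.0951 intr=22.5449 cont=21.2846 V=22.5449[EX]; j=1 S=110.5000 intr=0.0000 cont=6.9455 V=6.9455[hold]; j=2 S=140.1944 intr=0.0000 cont=1.0235 V=1.0235[hold]  S*(2)=87.0951
k=1: j=0 S=98.1021 intr=11.5379 cont=13.7793 V=13.7793[hold]; j=1 S=124.4648 intr=0.0000 cont=3.6464 V=3.6464[hold]  S*(1)=-
k=0: j=0 S=110.5000 intr=0.0000 cont=8.1008 V=8.1008[hold]  S*(0)=-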